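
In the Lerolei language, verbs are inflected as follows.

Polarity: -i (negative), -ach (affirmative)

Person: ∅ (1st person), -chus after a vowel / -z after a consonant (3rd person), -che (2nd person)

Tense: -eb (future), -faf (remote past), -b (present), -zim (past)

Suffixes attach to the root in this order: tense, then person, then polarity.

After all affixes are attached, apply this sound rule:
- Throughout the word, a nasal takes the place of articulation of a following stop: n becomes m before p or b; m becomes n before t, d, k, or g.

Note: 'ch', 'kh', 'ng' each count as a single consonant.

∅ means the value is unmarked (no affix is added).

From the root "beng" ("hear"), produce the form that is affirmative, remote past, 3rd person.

bengfafzach

Attach tense remote past -faf → bengfaf.
Attach person 3rd person -z (after consonant 'f') → bengfafz.
Attach polarity affirmative -ach → bengfafzach.
Nasal assimilation: no change.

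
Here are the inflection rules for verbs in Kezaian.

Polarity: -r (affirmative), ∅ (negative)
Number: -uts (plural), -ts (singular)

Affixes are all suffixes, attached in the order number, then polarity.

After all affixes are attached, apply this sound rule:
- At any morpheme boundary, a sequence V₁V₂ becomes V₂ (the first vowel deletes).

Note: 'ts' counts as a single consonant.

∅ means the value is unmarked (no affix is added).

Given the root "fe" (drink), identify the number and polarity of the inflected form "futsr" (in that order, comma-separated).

plural, affirmative

Segment: fe-uts-r.
number: -uts → plural.
polarity: -r → affirmative.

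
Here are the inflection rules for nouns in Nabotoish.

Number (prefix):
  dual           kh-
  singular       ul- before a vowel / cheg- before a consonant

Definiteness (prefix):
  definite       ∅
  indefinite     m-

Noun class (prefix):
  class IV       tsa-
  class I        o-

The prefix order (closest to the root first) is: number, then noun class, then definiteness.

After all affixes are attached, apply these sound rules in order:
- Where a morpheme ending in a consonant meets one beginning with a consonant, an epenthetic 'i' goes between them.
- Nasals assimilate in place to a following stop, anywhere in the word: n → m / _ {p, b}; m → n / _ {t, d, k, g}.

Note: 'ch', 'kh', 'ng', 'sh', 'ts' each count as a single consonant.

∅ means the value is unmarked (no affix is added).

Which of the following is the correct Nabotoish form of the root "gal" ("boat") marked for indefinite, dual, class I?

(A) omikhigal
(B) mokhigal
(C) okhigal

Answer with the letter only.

B

Attach number dual kh- → khgal.
Attach noun class class I o- → okhgal.
Attach definiteness indefinite m- → mokhgal.
Apply epenthesis: mokhgal → mokhigal.
Nasal assimilation: no change.
So the correct form is mokhigal, option (B).
(C) okhigal is wrong: it uses definite instead of indefinite for definiteness.
(A) omikhigal is wrong: it has the affixes in the wrong order.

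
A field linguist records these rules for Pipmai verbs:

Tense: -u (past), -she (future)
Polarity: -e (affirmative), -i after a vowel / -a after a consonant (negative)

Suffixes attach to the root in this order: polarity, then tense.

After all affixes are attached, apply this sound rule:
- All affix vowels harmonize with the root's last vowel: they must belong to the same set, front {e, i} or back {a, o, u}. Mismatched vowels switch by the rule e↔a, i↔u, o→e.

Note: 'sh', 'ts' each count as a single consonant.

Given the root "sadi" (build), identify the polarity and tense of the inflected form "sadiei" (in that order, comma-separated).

Segment: sadi-e-u.
polarity: -e → affirmative.
tense: -u → past.

affirmative, past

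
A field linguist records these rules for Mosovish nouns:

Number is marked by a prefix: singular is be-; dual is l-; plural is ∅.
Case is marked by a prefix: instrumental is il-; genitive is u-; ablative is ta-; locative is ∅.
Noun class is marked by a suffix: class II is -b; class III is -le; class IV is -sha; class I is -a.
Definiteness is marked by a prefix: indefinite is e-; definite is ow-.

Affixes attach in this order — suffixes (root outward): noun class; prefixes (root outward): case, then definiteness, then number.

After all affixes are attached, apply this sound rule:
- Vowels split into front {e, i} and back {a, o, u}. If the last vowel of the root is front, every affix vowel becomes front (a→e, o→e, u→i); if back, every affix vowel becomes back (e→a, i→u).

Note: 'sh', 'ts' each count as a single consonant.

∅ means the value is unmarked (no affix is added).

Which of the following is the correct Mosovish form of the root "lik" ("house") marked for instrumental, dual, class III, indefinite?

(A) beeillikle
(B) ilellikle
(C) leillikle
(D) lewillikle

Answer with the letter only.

Attach noun class class III -le → likle.
Attach case instrumental il- → illikle.
Attach definiteness indefinite e- → eillikle.
Attach number dual l- → leillikle.
Vowel harmony: no change.
So the correct form is leillikle, option (C).
(D) lewillikle is wrong: it uses definite instead of indefinite for definiteness.
(B) ilellikle is wrong: it has the affixes in the wrong order.
(A) beeillikle is wrong: it uses singular instead of dual for number.

C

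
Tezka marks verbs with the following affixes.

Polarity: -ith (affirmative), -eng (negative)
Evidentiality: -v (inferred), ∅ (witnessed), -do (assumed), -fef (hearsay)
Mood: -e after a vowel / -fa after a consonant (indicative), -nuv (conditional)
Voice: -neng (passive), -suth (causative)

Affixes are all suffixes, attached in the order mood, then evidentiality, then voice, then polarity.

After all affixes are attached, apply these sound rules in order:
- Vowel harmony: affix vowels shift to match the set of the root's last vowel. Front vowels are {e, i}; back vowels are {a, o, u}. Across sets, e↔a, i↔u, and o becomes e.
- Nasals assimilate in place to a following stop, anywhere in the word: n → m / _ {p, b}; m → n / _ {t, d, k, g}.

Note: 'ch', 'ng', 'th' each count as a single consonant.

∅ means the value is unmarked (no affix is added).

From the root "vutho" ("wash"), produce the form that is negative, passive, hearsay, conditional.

vuthonuvfafnangang

Attach mood conditional -nuv → vuthonuv.
Attach evidentiality hearsay -fef → vuthonuvfef.
Attach voice passive -neng → vuthonuvfefneng.
Attach polarity negative -eng → vuthonuvfefnengeng.
Apply vowel harmony: vuthonuvfefnengeng → vuthonuvfafnangang.
Nasal assimilation: no change.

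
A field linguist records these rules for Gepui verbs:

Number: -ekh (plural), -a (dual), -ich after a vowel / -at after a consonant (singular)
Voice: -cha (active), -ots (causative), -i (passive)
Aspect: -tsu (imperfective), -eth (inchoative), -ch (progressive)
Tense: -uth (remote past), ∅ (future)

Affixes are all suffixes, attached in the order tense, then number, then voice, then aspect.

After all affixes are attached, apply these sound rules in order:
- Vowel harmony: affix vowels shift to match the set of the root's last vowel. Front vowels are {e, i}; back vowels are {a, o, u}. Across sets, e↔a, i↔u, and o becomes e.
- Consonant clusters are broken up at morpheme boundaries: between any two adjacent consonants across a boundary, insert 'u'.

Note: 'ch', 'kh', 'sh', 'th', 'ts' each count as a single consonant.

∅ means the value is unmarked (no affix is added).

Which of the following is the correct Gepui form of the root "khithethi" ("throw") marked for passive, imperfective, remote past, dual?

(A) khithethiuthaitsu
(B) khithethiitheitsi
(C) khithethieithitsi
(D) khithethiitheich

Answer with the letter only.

Attach tense remote past -uth → khithethiuth.
Attach number dual -a → khithethiutha.
Attach voice passive -i → khithethiuthai.
Attach aspect imperfective -tsu → khithethiuthaitsu.
Apply vowel harmony: khithethiuthaitsu → khithethiitheitsi.
Epenthesis: no change.
So the correct form is khithethiitheitsi, option (B).
(C) khithethieithitsi is wrong: it has the affixes in the wrong order.
(A) khithethiuthaitsu is wrong: it fails to apply the sound rule(s).
(D) khithethiitheich is wrong: it uses progressive instead of imperfective for aspect.

B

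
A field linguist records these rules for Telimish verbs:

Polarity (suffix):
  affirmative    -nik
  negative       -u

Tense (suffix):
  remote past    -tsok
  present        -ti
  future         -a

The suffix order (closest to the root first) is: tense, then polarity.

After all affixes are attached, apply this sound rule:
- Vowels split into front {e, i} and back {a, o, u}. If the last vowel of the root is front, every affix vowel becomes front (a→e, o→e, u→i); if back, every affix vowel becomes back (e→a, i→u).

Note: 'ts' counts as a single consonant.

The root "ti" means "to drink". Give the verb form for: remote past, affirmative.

Attach tense remote past -tsok → titsok.
Attach polarity affirmative -nik → titsoknik.
Apply vowel harmony: titsoknik → titseknik.

titseknik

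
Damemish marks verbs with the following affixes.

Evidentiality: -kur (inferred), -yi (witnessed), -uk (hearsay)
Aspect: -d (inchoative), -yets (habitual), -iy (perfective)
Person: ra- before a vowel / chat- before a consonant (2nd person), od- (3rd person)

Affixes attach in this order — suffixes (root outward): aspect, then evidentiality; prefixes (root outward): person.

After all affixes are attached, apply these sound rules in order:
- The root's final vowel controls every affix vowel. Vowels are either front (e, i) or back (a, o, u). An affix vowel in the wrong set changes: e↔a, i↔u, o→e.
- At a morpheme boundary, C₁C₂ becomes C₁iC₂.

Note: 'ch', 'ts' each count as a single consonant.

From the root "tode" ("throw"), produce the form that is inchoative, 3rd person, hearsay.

Attach person 3rd person od- → odtode.
Attach aspect inchoative -d → odtoded.
Attach evidentiality hearsay -uk → odtodeduk.
Apply vowel harmony: odtodeduk → edtodedik.
Apply epenthesis: edtodedik → editodedik.

editodedik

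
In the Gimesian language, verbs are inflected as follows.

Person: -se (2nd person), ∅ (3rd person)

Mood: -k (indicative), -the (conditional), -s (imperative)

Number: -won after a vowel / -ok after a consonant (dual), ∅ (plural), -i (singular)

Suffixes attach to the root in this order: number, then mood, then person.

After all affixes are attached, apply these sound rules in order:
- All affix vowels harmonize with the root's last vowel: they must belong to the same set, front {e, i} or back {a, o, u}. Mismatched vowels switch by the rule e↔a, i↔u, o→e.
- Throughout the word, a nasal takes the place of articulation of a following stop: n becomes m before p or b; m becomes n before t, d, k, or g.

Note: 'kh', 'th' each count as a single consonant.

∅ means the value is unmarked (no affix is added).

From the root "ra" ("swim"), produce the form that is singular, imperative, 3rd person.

raus

Attach number singular -i → rai.
Attach mood imperative -s → rais.
person = 3rd person: zero marking, form stays rais.
Apply vowel harmony: rais → raus.
Nasal assimilation: no change.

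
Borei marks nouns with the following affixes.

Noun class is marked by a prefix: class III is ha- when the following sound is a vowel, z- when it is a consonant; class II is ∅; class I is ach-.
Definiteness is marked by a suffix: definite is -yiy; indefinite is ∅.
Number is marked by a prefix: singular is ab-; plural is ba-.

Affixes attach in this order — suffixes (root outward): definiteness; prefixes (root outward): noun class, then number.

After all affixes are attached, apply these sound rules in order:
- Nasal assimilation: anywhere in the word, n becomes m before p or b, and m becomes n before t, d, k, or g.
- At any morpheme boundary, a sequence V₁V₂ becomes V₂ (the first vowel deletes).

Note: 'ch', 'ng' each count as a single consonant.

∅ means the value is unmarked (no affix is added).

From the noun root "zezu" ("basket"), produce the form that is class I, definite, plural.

bachzezuyiy

Attach noun class class I ach- → achzezu.
Attach definiteness definite -yiy → achzezuyiy.
Attach number plural ba- → baachzezuyiy.
Nasal assimilation: no change.
Apply vowel deletion: baachzezuyiy → bachzezuyiy.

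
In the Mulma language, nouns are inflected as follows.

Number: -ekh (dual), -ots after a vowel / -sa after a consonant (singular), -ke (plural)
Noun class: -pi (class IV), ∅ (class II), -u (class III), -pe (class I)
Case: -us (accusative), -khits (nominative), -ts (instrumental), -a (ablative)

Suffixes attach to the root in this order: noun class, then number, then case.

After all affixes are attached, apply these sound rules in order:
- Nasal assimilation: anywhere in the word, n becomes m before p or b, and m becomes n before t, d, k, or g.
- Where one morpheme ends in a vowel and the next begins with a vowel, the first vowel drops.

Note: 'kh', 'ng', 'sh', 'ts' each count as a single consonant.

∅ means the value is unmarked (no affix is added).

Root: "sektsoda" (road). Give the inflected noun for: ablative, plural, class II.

sektsodaka

noun class = class II: zero marking, form stays sektsoda.
Attach number plural -ke → sektsodake.
Attach case ablative -a → sektsodakea.
Nasal assimilation: no change.
Apply vowel deletion: sektsodakea → sektsodaka.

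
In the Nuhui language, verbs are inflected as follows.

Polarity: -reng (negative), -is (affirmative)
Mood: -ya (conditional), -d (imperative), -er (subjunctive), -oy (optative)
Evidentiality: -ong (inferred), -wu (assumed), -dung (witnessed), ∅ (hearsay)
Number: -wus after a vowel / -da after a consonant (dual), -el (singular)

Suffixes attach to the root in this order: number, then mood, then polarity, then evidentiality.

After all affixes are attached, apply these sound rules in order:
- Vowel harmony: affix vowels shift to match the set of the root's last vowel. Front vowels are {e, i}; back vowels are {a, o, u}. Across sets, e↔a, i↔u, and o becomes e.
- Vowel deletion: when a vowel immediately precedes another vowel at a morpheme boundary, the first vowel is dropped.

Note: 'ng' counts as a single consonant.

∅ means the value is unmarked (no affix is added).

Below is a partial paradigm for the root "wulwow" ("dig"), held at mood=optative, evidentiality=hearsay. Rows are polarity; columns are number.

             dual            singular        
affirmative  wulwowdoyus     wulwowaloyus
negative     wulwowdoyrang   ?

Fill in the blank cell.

Attach number singular -el → wulwowel.
Attach mood optative -oy → wulwoweloy.
Attach polarity negative -reng → wulwoweloyreng.
evidentiality = hearsay: zero marking, form stays wulwoweloyreng.
Apply vowel harmony: wulwoweloyreng → wulwowaloyrang.
Vowel deletion: no change.

wulwowaloyrang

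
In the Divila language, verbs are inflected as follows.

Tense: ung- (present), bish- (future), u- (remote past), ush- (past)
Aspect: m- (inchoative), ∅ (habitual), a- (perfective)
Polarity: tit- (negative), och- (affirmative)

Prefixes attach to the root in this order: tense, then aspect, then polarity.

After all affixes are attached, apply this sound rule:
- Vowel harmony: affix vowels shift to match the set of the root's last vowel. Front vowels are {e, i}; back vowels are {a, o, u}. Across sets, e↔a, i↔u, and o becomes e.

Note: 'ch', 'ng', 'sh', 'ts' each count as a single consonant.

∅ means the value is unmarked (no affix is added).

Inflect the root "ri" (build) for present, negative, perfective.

Attach tense present ung- → ungri.
Attach aspect perfective a- → aungri.
Attach polarity negative tit- → titaungri.
Apply vowel harmony: titaungri → titeingri.

titeingri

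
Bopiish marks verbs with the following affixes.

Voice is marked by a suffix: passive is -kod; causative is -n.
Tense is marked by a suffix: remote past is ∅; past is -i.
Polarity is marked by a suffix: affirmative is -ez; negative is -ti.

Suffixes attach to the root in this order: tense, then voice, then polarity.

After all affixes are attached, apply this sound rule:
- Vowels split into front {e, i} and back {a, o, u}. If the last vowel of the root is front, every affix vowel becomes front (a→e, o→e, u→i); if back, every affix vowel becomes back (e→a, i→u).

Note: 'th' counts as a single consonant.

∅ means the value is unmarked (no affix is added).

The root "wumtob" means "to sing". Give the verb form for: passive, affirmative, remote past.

tense = remote past: zero marking, form stays wumtob.
Attach voice passive -kod → wumtobkod.
Attach polarity affirmative -ez → wumtobkodez.
Apply vowel harmony: wumtobkodez → wumtobkodaz.

wumtobkodaz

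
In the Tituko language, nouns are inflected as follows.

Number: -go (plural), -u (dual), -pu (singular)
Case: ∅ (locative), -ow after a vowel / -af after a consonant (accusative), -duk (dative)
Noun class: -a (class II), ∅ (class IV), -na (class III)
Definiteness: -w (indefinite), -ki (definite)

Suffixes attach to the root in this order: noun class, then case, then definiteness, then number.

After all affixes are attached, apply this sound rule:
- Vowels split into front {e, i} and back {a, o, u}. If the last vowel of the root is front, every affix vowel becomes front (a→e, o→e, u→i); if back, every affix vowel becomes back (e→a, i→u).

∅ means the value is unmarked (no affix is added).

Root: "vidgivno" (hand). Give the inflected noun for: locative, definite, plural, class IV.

noun class = class IV: zero marking, form stays vidgivno.
case = locative: zero marking, form stays vidgivno.
Attach definiteness definite -ki → vidgivnoki.
Attach number plural -go → vidgivnokigo.
Apply vowel harmony: vidgivnokigo → vidgivnokugo.

vidgivnokugo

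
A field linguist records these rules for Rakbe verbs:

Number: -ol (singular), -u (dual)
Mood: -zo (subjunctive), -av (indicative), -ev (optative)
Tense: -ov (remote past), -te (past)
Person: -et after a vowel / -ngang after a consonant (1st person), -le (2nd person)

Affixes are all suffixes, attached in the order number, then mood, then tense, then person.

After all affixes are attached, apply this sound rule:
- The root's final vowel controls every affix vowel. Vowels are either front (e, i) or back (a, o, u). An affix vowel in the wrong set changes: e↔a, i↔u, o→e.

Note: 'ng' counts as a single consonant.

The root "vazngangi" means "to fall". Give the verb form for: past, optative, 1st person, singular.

vazngangielevteet

Attach number singular -ol → vazngangiol.
Attach mood optative -ev → vazngangiolev.
Attach tense past -te → vazngangiolevte.
Attach person 1st person -et (after vowel 'e') → vazngangiolevteet.
Apply vowel harmony: vazngangiolevteet → vazngangielevteet.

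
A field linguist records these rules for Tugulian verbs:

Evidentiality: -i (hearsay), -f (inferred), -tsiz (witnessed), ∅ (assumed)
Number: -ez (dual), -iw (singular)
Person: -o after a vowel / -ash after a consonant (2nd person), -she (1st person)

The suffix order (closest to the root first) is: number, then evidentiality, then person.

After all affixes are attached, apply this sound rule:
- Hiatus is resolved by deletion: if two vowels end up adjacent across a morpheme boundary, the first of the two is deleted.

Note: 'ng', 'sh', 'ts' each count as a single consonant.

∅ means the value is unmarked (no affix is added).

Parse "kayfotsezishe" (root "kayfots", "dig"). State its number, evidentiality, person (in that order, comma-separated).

dual, hearsay, 1st person

Segment: kayfots-ez-i-she.
number: -ez → dual.
evidentiality: -i → hearsay.
person: -she → 1st person.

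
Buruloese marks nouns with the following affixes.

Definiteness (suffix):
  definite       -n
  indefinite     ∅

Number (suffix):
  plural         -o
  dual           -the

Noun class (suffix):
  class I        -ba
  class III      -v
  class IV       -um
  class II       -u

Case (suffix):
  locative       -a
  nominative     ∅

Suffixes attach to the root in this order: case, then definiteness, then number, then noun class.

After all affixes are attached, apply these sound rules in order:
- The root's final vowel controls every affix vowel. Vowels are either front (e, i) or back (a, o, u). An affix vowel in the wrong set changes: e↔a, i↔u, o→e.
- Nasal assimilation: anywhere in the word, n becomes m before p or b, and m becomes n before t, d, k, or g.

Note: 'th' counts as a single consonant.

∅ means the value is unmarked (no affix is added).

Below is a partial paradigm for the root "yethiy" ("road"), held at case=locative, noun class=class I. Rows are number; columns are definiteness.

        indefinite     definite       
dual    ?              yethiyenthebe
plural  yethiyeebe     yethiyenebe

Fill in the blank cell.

yethiyethebe

Attach case locative -a → yethiya.
definiteness = indefinite: zero marking, form stays yethiya.
Attach number dual -the → yethiyathe.
Attach noun class class I -ba → yethiyatheba.
Apply vowel harmony: yethiyatheba → yethiyethebe.
Nasal assimilation: no change.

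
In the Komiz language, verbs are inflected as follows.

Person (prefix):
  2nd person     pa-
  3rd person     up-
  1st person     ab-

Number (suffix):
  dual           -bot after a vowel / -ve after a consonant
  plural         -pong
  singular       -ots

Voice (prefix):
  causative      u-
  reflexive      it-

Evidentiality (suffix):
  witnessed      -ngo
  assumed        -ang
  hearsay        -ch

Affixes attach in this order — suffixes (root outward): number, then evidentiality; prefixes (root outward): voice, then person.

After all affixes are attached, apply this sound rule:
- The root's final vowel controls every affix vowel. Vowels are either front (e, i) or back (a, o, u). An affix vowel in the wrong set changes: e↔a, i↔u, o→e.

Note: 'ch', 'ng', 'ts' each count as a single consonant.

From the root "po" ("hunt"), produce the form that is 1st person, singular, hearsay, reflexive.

abutpootsch

Attach number singular -ots → poots.
Attach voice reflexive it- → itpoots.
Attach person 1st person ab- → abitpoots.
Attach evidentiality hearsay -ch → abitpootsch.
Apply vowel harmony: abitpootsch → abutpootsch.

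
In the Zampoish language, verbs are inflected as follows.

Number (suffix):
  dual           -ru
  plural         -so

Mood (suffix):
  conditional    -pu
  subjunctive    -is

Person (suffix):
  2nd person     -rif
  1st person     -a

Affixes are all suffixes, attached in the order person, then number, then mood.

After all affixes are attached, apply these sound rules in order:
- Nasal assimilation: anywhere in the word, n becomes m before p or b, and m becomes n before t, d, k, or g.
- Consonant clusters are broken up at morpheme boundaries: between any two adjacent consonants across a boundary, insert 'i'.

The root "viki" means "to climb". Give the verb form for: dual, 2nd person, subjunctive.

vikirifiruis

Attach person 2nd person -rif → vikirif.
Attach number dual -ru → vikirifru.
Attach mood subjunctive -is → vikirifruis.
Nasal assimilation: no change.
Apply epenthesis: vikirifruis → vikirifiruis.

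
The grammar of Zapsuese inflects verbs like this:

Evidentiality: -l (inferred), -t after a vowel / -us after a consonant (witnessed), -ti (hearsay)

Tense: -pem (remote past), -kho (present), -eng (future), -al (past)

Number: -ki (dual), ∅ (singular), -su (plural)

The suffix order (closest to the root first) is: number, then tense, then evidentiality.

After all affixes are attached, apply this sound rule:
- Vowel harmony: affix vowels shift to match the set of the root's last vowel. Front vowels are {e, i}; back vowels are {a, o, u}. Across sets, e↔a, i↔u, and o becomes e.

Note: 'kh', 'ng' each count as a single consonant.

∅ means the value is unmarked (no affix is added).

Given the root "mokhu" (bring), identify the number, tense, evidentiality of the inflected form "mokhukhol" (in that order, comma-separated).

Segment: mokhu-kho-l.
number: ∅ → singular.
tense: -kho → present.
evidentiality: -l → inferred.

singular, present, inferred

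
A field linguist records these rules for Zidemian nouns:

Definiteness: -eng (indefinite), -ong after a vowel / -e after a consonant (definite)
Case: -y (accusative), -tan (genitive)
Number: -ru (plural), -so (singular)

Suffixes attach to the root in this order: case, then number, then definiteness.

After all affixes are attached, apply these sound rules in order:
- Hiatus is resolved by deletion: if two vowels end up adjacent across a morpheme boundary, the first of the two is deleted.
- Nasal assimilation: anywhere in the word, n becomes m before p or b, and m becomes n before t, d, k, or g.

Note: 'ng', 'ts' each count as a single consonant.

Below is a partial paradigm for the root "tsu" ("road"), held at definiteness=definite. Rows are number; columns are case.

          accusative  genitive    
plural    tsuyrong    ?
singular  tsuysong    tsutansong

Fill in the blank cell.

tsutanrong

Attach case genitive -tan → tsutan.
Attach number plural -ru → tsutanru.
Attach definiteness definite -ong (after vowel 'u') → tsutanruong.
Apply vowel deletion: tsutanruong → tsutanrong.
Nasal assimilation: no change.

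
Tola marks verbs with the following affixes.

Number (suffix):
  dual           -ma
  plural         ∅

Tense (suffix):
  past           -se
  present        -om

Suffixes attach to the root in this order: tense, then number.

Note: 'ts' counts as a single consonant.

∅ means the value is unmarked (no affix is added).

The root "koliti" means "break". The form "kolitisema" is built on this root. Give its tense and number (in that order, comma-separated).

Segment: koliti-se-ma.
tense: -se → past.
number: -ma → dual.

past, dual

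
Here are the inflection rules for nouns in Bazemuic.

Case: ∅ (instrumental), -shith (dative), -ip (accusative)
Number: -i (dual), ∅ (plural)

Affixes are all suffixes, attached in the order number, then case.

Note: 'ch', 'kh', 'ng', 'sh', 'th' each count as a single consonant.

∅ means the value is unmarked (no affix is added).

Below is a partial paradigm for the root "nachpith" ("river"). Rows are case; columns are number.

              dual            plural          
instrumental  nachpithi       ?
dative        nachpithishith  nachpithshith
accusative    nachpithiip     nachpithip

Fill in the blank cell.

number = plural: zero marking, form stays nachpith.
case = instrumental: zero marking, form stays nachpith.

nachpith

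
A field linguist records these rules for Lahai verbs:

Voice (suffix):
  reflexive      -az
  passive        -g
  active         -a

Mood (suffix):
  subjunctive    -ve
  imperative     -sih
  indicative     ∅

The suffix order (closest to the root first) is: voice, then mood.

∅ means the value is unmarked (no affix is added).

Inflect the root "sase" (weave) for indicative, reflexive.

Attach voice reflexive -az → saseaz.
mood = indicative: zero marking, form stays saseaz.

saseaz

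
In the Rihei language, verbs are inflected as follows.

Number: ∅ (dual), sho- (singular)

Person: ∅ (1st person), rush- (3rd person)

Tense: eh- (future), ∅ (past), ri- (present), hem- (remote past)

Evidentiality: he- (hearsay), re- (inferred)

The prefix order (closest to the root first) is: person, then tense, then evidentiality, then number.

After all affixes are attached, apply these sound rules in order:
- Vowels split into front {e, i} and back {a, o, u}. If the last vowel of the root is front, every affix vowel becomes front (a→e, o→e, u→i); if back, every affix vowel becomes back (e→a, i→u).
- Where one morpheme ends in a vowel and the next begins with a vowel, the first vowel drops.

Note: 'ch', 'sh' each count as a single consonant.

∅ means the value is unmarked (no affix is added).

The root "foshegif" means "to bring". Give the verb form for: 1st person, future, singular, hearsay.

person = 1st person: zero marking, form stays foshegif.
Attach tense future eh- → ehfoshegif.
Attach evidentiality hearsay he- → heehfoshegif.
Attach number singular sho- → shoheehfoshegif.
Apply vowel harmony: shoheehfoshegif → sheheehfoshegif.
Apply vowel deletion: sheheehfoshegif → shehehfoshegif.

shehehfoshegif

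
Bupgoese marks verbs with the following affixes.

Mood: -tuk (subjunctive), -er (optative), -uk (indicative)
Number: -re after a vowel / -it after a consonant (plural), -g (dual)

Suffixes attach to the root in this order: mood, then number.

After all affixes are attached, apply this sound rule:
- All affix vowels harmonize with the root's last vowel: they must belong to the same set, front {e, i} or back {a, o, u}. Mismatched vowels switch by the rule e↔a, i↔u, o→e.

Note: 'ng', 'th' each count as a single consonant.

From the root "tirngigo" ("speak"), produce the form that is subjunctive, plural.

tirngigotukut

Attach mood subjunctive -tuk → tirngigotuk.
Attach number plural -it (after consonant 'k') → tirngigotukit.
Apply vowel harmony: tirngigotukit → tirngigotukut.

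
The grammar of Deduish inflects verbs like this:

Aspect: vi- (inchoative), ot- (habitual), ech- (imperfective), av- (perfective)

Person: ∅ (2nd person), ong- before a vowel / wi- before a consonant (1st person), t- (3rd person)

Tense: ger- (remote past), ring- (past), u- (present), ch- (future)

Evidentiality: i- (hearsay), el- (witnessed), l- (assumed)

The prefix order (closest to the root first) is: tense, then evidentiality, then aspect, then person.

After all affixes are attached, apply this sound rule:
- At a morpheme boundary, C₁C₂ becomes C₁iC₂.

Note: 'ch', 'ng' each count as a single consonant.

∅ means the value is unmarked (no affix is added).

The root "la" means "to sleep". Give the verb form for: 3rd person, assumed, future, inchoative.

tivilichila

Attach tense future ch- → chla.
Attach evidentiality assumed l- → lchla.
Attach aspect inchoative vi- → vilchla.
Attach person 3rd person t- → tvilchla.
Apply epenthesis: tvilchla → tivilichila.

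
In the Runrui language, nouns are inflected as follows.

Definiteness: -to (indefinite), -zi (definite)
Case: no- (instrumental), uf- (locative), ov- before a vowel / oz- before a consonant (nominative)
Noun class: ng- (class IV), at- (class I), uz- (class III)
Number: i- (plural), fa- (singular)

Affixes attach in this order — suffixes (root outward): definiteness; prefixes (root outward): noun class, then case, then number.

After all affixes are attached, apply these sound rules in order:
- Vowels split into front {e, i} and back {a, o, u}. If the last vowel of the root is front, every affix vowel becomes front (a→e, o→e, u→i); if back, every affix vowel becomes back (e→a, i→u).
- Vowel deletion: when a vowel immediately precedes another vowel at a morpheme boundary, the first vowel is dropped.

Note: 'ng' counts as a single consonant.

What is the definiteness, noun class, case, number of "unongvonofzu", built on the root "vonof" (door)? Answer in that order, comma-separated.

definite, class IV, instrumental, plural

Segment: i-no-ng-vonof-zi.
definiteness: -zi → definite.
noun class: ng- → class IV.
case: no- → instrumental.
number: i- → plural.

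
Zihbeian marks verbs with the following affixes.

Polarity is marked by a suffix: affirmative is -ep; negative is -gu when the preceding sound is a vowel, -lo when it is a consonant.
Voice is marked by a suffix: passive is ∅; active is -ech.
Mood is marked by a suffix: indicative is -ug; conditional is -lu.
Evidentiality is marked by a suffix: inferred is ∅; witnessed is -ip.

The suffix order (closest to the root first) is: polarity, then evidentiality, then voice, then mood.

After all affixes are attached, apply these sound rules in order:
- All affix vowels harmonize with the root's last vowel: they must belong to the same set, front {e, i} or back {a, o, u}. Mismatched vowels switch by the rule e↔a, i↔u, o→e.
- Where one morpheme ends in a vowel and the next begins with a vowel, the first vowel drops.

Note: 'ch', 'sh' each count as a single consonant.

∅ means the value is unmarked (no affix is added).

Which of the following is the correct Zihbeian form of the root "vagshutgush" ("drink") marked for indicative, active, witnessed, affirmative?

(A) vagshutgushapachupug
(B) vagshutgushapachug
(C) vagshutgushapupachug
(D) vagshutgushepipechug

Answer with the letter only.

C

Attach polarity affirmative -ep → vagshutgushep.
Attach evidentiality witnessed -ip → vagshutgushepip.
Attach voice active -ech → vagshutgushepipech.
Attach mood indicative -ug → vagshutgushepipechug.
Apply vowel harmony: vagshutgushepipechug → vagshutgushapupachug.
Vowel deletion: no change.
So the correct form is vagshutgushapupachug, option (C).
(B) vagshutgushapachug is wrong: it uses inferred instead of witnessed for evidentiality.
(A) vagshutgushapachupug is wrong: it has the affixes in the wrong order.
(D) vagshutgushepipechug is wrong: it fails to apply the sound rule(s).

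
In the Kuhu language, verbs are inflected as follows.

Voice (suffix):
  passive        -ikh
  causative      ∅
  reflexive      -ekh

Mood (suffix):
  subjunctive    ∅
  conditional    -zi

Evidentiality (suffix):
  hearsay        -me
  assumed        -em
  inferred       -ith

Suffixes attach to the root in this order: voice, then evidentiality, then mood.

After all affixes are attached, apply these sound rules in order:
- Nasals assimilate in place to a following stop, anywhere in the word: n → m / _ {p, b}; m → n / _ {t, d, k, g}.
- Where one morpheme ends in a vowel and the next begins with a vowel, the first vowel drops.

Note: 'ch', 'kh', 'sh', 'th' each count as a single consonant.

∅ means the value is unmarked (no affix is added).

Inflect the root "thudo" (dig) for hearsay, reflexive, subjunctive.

Attach voice reflexive -ekh → thudoekh.
Attach evidentiality hearsay -me → thudoekhme.
mood = subjunctive: zero marking, form stays thudoekhme.
Nasal assimilation: no change.
Apply vowel deletion: thudoekhme → thudekhme.

thudekhme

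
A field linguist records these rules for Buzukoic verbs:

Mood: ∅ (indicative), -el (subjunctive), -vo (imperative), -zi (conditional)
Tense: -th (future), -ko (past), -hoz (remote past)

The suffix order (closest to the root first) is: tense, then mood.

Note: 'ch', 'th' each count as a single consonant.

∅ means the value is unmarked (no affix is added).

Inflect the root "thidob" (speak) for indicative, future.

Attach tense future -th → thidobth.
mood = indicative: zero marking, form stays thidobth.

thidobth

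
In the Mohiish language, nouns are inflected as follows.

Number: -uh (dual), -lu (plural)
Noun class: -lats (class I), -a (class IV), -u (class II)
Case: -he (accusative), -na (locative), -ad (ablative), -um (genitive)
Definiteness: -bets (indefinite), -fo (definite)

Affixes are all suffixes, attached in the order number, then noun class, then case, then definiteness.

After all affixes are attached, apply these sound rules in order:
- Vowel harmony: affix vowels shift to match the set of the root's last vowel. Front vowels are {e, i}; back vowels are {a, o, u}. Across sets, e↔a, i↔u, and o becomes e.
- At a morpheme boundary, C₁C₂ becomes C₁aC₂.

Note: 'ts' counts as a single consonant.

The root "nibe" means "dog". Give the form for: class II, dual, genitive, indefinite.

Attach number dual -uh → nibeuh.
Attach noun class class II -u → nibeuhu.
Attach case genitive -um → nibeuhuum.
Attach definiteness indefinite -bets → nibeuhuumbets.
Apply vowel harmony: nibeuhuumbets → nibeihiimbets.
Apply epenthesis: nibeihiimbets → nibeihiimabets.

nibeihiimabets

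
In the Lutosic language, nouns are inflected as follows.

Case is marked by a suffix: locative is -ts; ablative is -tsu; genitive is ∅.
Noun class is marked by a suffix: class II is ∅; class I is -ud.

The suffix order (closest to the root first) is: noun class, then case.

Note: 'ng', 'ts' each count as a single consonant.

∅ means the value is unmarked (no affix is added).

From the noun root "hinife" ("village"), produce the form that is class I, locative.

Attach noun class class I -ud → hinifeud.
Attach case locative -ts → hinifeudts.

hinifeudts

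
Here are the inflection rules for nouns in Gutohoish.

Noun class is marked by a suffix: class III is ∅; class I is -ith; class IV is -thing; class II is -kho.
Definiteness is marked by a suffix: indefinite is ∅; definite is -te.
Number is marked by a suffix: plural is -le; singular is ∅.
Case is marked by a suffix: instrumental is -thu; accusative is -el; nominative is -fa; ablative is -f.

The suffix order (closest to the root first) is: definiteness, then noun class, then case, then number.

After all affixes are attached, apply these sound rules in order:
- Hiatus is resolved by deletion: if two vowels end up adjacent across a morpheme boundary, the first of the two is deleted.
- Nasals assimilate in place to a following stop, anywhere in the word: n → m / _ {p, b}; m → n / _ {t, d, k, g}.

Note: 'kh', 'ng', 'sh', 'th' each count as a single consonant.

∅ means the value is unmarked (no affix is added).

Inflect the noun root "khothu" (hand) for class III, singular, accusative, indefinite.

khothel

definiteness = indefinite: zero marking, form stays khothu.
noun class = class III: zero marking, form stays khothu.
Attach case accusative -el → khothuel.
number = singular: zero marking, form stays khothuel.
Apply vowel deletion: khothuel → khothel.
Nasal assimilation: no change.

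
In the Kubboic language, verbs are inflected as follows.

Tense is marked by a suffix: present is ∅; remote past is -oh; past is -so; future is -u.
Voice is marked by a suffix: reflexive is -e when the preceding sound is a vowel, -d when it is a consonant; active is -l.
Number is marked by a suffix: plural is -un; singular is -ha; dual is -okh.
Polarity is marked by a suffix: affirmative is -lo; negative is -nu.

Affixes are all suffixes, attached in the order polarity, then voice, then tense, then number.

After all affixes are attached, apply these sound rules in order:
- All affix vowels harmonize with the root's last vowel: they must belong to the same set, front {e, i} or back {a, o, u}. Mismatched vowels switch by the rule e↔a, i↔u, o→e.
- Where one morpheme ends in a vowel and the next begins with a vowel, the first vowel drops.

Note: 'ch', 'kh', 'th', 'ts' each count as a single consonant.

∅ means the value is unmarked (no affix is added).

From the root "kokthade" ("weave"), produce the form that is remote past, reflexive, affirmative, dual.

Attach polarity affirmative -lo → kokthadelo.
Attach voice reflexive -e (after vowel 'o') → kokthadeloe.
Attach tense remote past -oh → kokthadeloeoh.
Attach number dual -okh → kokthadeloeohokh.
Apply vowel harmony: kokthadeloeohokh → kokthadeleeehekh.
Apply vowel deletion: kokthadeleeehekh → kokthadelehekh.

kokthadelehekh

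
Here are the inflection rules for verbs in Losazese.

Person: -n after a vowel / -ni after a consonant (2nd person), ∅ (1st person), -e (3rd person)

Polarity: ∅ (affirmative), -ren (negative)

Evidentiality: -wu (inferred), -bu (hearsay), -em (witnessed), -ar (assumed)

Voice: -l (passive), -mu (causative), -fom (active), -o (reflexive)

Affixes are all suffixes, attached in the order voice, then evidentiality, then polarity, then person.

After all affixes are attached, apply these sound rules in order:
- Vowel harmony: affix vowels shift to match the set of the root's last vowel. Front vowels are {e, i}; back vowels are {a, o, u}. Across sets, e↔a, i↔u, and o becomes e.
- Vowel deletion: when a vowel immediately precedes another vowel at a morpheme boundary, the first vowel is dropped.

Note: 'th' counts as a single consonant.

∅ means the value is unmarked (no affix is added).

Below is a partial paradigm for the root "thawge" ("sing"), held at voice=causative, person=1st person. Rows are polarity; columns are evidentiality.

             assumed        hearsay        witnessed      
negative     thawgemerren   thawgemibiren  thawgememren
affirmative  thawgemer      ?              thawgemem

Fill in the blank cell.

thawgemibi

Attach voice causative -mu → thawgemu.
Attach evidentiality hearsay -bu → thawgemubu.
polarity = affirmative: zero marking, form stays thawgemubu.
person = 1st person: zero marking, form stays thawgemubu.
Apply vowel harmony: thawgemubu → thawgemibi.
Vowel deletion: no change.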